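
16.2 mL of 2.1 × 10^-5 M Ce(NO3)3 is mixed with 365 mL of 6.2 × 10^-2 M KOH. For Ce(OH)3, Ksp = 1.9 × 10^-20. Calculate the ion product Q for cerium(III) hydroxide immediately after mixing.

Total volume = 16.2 + 365 = 381.2 mL.
[Ce^3+] = 2.1 × 10^-5 × (16.2/381.2) = 8.92 × 10^-7 M
[OH^-] = 6.2 x 10^-2 × (365/381.2) = 5.94 x 10^-2 M
Ce(OH)3(s) ⇌ Ce^3+ + 3 OH^-, so Q = [Ce^3+][OH^-]^3
Q = (8.92 × 10^-7)(5.94 × 10^-2)^3 = 1.9 × 10^-10
Q > Ksp, so Ce(OH)3 will precipitate.

1.9e-10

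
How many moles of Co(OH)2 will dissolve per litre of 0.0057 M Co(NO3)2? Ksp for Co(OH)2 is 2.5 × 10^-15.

Co(OH)2(s) ⇌ Co^2+ + 2 OH^-
Ksp = [Co^2+][OH^-]^2
If s mol/L dissolves here, [Co^2+] = 0.0057 + s ≈ 0.0057, [OH^-] = 2s (common-ion effect: Co^2+ is already 0.0057 M).
Ksp ≈ 0.0057 × (2s)^2
s = 3.3 x 10^-7 M
Check: s = 3.3 × 10^-7 ≪ 0.0057, so the approximation is valid.

3.3 x 10^-7 M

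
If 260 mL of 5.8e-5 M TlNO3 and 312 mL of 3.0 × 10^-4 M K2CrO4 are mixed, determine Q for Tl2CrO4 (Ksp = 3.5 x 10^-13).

Total volume = 260 + 312 = 572 mL.
[Tl^+] = 5.8 × 10^-5 × (260/572) = 2.64 × 10^-5 M
[CrO4^2-] = 3.0 × 10^-4 × (312/572) = 1.64 × 10^-4 M
Tl2CrO4(s) ⇌ 2 Tl^+(aq) + CrO4^2-(aq), so Q = [Tl^+]^2[CrO4^2-]
Q = (2.64 × 10^-5)^2(1.64 × 10^-4) = 1.1 x 10^-13
Q < Ksp, so no precipitate of Tl2CrO4 forms.

1.1 x 10^-13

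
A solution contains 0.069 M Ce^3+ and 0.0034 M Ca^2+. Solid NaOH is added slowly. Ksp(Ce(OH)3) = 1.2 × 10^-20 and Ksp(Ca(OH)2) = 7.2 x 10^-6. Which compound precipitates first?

Precipitation of each salt starts when its ion product equals its Ksp.
For Ce(OH)3: 1.2 × 10^-20 = 0.069 × [OH^-]^3  ⇒  [OH^-] = 5.6 x 10^-7 M.
For Ca(OH)2: 7.2 x 10^-6 = 0.0034 × [OH^-]^2  ⇒  [OH^-] = 4.6 x 10^-2 M.
The salt with the lower threshold [OH^-] precipitates first: Ce(OH)3.

Ce(OH)3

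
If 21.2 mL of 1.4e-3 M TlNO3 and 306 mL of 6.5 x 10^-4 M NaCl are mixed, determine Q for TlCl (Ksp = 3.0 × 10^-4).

Total volume = 21.2 + 306 = 327.2 mL.
[Tl^+] = 1.4 × 10^-3 × (21.2/327.2) = 9.07 x 10^-5 M
[Cl^-] = 6.5 x 10^-4 × (306/327.2) = 6.08 × 10^-4 M
TlCl(s) <=> Tl^+ + Cl^-, so Q = [Tl^+][Cl^-]
Q = (9.07 x 10^-5)(6.08 × 10^-4) = 5.5 × 10^-8
Q < Ksp, so no precipitate of TlCl forms.

Q ≈ 5.5 x 10^-8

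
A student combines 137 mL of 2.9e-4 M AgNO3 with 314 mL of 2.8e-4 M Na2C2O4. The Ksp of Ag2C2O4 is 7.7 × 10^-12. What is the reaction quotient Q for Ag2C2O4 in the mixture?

Q ≈ 1.5 × 10^-12

Total volume = 137 + 314 = 451 mL.
[Ag^+] = 2.9 × 10^-4 × (137/451) = 8.81 x 10^-5 M
[C2O4^2-] = 2.8 × 10^-4 × (314/451) = 1.95 × 10^-4 M
Ag2C2O4(s) ⇌ 2 Ag^+ + C2O4^2-, so Q = [Ag^+]^2[C2O4^2-]
Q = (8.81 x 10^-5)^2(1.95 x 10^-4) = 1.5 x 10^-12
Q < Ksp, so no precipitate of Ag2C2O4 forms.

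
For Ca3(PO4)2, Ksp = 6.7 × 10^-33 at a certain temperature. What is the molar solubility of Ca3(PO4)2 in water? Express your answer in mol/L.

Ca3(PO4)2(s) ⇌ 3 Ca^2+(aq) + 2 PO4^3-(aq)
Ksp = [Ca^2+]^3[PO4^3-]^2
For each mole of Ca3(PO4)2 that dissolves: [Ca^2+] = 3s, [PO4^3-] = 2s.
So Ksp = (3s)^3 × (2s)^2 = 108s^5
s = (6.7 × 10^-33 / 108)^(1/5) = 1.4 x 10^-7 M

s ≈ 1.4 × 10^-7 M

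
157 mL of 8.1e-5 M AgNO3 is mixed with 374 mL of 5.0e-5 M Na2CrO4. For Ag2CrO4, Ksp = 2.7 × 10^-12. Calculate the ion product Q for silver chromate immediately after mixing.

Total volume = 157 + 374 = 531 mL.
[Ag^+] = 8.1 × 10^-5 × (157/531) = 2.39 x 10^-5 M
[CrO4^2-] = 5.0 × 10^-5 × (374/531) = 3.52 x 10^-5 M
Ag2CrO4(s) <=> 2 Ag^+(aq) + CrO4^2-(aq), so Q = [Ag^+]^2[CrO4^2-]
Q = (2.39 × 10^-5)^2(3.52 × 10^-5) = 2.0 × 10^-14
Q < Ksp, so no precipitate of Ag2CrO4 forms.

Q = 2.0 × 10^-14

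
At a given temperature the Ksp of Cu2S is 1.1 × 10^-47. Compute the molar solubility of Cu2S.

s ≈ 1.4e-16 M

Cu2S(s) ⇌ 2 Cu^+(aq) + S^2-(aq)
Ksp = [Cu^+]^2[S^2-]
With molar solubility s: [Cu^+] = 2s, [S^2-] = s.
Ksp = (2s)^2s = 4s^3
s = (1.1 × 10^-47 / 4)^(1/3) = 1.4 x 10^-16 M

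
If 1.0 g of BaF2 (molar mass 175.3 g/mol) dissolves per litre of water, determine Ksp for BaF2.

Molar solubility s = (1.0 g/L) / (175.3 g/mol) = 5.70 × 10^-3 M.
BaF2(s) <=> Ba^2+(aq) + 2 F^-(aq)
If s mol/L of BaF2 dissolves, [Ba^2+] = s and [F^-] = 2s.
Ksp = [Ba^2+][F^-]^2
So Ksp = s × (2s)^2 = 4s^3
Ksp = 4 × (5.70 × 10^-3)^3 = 7.4 × 10^-7

Ksp = 7.4e-7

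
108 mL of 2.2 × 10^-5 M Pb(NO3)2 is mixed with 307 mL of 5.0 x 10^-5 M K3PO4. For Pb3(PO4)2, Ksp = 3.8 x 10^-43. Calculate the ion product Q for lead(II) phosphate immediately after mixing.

Total volume = 108 + 307 = 415 mL.
[Pb^2+] = 2.2 x 10^-5 × (108/415) = 5.73 × 10^-6 M
[PO4^3-] = 5.0 x 10^-5 × (307/415) = 3.70 x 10^-5 M
Pb3(PO4)2(s) <=> 3 Pb^2+ + 2 PO4^3-, so Q = [Pb^2+]^3[PO4^3-]^2
Q = (5.73 × 10^-6)^3(3.70 x 10^-5)^2 = 2.6 x 10^-25
Q > Ksp, so Pb3(PO4)2 will precipitate.

Q ≈ 2.6 × 10^-25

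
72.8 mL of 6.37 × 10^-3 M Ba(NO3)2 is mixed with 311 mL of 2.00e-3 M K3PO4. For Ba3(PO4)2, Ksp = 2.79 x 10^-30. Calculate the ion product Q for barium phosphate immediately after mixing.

Total volume = 72.8 + 311 = 383.8 mL.
[Ba^2+] = 6.37 × 10^-3 × (72.8/383.8) = 1.208 × 10^-3 M
[PO4^3-] = 2.00 x 10^-3 × (311/383.8) = 1.621 x 10^-3 M
Ba3(PO4)2(s) ⇌ 3 Ba^2+(aq) + 2 PO4^3-(aq), so Q = [Ba^2+]^3[PO4^3-]^2
Q = (1.208 × 10^-3)^3(1.621 x 10^-3)^2 = 4.63 × 10^-15
Q > Ksp, so Ba3(PO4)2 will precipitate.

4.63 × 10^-15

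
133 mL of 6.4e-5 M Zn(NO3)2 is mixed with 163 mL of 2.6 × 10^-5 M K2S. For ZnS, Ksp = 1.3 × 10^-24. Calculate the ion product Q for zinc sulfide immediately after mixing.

Q = 4.1 × 10^-10

Total volume = 133 + 163 = 296 mL.
[Zn^2+] = 6.4 × 10^-5 × (133/296) = 2.88 x 10^-5 M
[S^2-] = 2.6 × 10^-5 × (163/296) = 1.43 × 10^-5 M
ZnS(s) ⇌ Zn^2+(aq) + S^2-(aq), so Q = [Zn^2+][S^2-]
Q = (2.88 × 10^-5)(1.43 x 10^-5) = 4.1 × 10^-10
Q > Ksp, so ZnS will precipitate.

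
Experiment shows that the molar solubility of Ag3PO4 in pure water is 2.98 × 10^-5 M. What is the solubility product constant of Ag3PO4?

Ag3PO4(s) ⇌ 3 Ag^+(aq) + PO4^3-(aq)
If s mol/L of Ag3PO4 dissolves, [Ag^+] = 3s and [PO4^3-] = s.
Ksp = [Ag^+]^3[PO4^3-]
So Ksp = (3s)^3 × s = 27s^4
Ksp = 27 × (2.98 x 10^-5)^4 = 2.13 × 10^-17

Ksp = 2.13 x 10^-17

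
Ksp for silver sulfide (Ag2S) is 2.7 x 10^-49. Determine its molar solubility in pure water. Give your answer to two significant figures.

Ag2S(s) <=> 2 Ag^+ + S^2-
Ksp = [Ag^+]^2[S^2-]
Let s = molar solubility. Then [Ag^+] = 2s and [S^2-] = s.
So Ksp = (2s)^2 × s = 4s^3
s = (2.7 x 10^-49 / 4)^(1/3) = 4.1 × 10^-17 M

s = 4.1 × 10^-17 M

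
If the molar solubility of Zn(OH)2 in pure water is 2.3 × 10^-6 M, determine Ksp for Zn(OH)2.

Zn(OH)2(s) ⇌ Zn^2+(aq) + 2 OH^-(aq)
With molar solubility s: [Zn^2+] = s, [OH^-] = 2s.
Ksp = [Zn^2+][OH^-]^2
So Ksp = s × (2s)^2 = 4s^3
With s = 2.3 × 10^-6: Ksp = 4.9 x 10^-17

4.9 × 10^-17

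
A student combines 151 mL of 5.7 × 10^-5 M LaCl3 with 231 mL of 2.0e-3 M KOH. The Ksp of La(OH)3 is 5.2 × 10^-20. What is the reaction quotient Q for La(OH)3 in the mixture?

Total volume = 151 + 231 = 382 mL.
[La^3+] = 5.7 x 10^-5 × (151/382) = 2.25 × 10^-5 M
[OH^-] = 2.0 × 10^-3 × (231/382) = 1.21 × 10^-3 M
La(OH)3(s) ⇌ La^3+(aq) + 3 OH^-(aq), so Q = [La^3+][OH^-]^3
Q = (2.25 x 10^-5)(1.21 x 10^-3)^3 = 4.0 x 10^-14
Q > Ksp, so La(OH)3 will precipitate.

Q ≈ 4.0e-14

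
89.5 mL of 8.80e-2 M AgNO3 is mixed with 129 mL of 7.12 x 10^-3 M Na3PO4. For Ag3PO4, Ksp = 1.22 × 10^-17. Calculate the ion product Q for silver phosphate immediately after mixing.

Total volume = 89.5 + 129 = 218.5 mL.
[Ag^+] = 8.80 x 10^-2 × (89.5/218.5) = 3.605 × 10^-2 M
[PO4^3-] = 7.12 × 10^-3 × (129/218.5) = 4.204 x 10^-3 M
Ag3PO4(s) ⇌ 3 Ag^+ + PO4^3-, so Q = [Ag^+]^3[PO4^3-]
Q = (3.605 x 10^-2)^3(4.204 × 10^-3) = 1.97 × 10^-7
Q > Ksp, so Ag3PO4 will precipitate.

1.97 × 10^-7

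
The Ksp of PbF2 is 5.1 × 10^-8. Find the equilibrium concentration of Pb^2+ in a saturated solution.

PbF2(s) ⇌ Pb^2+ + 2 F^-
Ksp = [Pb^2+][F^-]^2
With molar solubility s: [Pb^2+] = s, [F^-] = 2s.
So Ksp = s × (2s)^2 = 4s^3
s = (5.1 × 10^-8 / 4)^(1/3) = 2.34 × 10^-3 M
[Pb^2+] = s = 2.3 × 10^-3 M

[Pb^2+] = 2.3 x 10^-3 M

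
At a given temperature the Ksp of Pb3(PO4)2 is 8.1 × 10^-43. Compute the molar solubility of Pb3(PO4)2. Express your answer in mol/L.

Pb3(PO4)2(s) ⇌ 3 Pb^2+(aq) + 2 PO4^3-(aq)
Ksp = [Pb^2+]^3[PO4^3-]^2
For each mole of Pb3(PO4)2 that dissolves: [Pb^2+] = 3s, [PO4^3-] = 2s.
Ksp = (3s)^3(2s)^2 = 108s^5
s^5 = 8.1 × 10^-43 / 108, so s = 1.5 × 10^-9 M

s = 1.5e-9 M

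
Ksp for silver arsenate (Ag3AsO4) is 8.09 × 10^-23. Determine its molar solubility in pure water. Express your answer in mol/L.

1.32e-6 M

Ag3AsO4(s) <=> 3 Ag^+ + AsO4^3-
Ksp = [Ag^+]^3[AsO4^3-]
If s mol/L of Ag3AsO4 dissolves, [Ag^+] = 3s and [AsO4^3-] = s.
So Ksp = (3s)^3 × s = 27s^4
s = (8.09 × 10^-23 / 27)^(1/4) = 1.32 × 10^-6 M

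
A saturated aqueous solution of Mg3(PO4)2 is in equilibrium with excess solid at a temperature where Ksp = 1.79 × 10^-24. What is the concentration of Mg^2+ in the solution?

2.09e-5 M

Mg3(PO4)2(s) ⇌ 3 Mg^2+(aq) + 2 PO4^3-(aq)
Ksp = [Mg^2+]^3[PO4^3-]^2
With molar solubility s: [Mg^2+] = 3s, [PO4^3-] = 2s.
So Ksp = (3s)^3 × (2s)^2 = 108s^5
s = (1.79 × 10^-24 / 108)^(1/5) = 6.980 × 10^-6 M
[Mg^2+] = 3s = 2.09 × 10^-5 M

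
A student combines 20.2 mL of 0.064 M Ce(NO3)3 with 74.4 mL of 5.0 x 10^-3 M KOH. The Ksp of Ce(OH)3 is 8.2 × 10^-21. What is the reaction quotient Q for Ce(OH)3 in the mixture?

8.3 x 10^-10

Total volume = 20.2 + 74.4 = 94.6 mL.
[Ce^3+] = 6.4 × 10^-2 × (20.2/94.6) = 1.37 x 10^-2 M
[OH^-] = 5.0 x 10^-3 × (74.4/94.6) = 3.93 x 10^-3 M
Ce(OH)3(s) <=> Ce^3+ + 3 OH^-, so Q = [Ce^3+][OH^-]^3
Q = (1.37 × 10^-2)(3.93 × 10^-3)^3 = 8.3 × 10^-10
Q > Ksp, so Ce(OH)3 will precipitate.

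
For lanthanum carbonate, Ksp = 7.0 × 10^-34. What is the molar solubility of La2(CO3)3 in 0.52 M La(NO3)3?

La2(CO3)3(s) <=> 2 La^3+ + 3 CO3^2-
Ksp = [La^3+]^2[CO3^2-]^3
If s mol/L dissolves here, [La^3+] = 0.52 + 2s ≈ 0.52, [CO3^2-] = 3s (Ksp is small, so little additional dissolves).
Ksp ≈ (0.52)^2 × (3s)^3
s = 4.6 x 10^-12 M
Check: 2s = 9.2 × 10^-12 ≪ 0.52, so the approximation is valid.

s ≈ 4.6 x 10^-12 M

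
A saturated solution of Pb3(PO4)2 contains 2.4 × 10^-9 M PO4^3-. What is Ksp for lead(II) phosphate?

Ksp = 2.7e-43

Pb3(PO4)2(s) ⇌ 3 Pb^2+ + 2 PO4^3-
Stoichiometry gives [Pb^2+] = (3/2)[PO4^3-] = 3.60 x 10^-9 M.
Ksp = [Pb^2+]^3[PO4^3-]^2
Ksp = (3.60 × 10^-9)^3 × (2.4 x 10^-9)^2 = 2.7 x 10^-43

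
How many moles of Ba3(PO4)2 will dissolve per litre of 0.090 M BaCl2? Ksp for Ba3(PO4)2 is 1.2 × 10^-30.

Ba3(PO4)2(s) <=> 3 Ba^2+ + 2 PO4^3-
Ksp = [Ba^2+]^3[PO4^3-]^2
Let s be the molar solubility in this solution. [Ba^2+] = 0.090 + 3s ≈ 0.090, [PO4^3-] = 2s (common-ion effect: Ba^2+ is already 0.090 M).
Ksp ≈ (0.090)^3 × (2s)^2
s = 2.0 × 10^-14 M
Check: 3s = 6.1 × 10^-14 ≪ 0.090, so the approximation is valid.

s = 2.0 x 10^-14 M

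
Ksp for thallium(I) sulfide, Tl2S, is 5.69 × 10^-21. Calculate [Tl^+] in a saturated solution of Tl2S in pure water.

[Tl^+] ≈ 2.25 x 10^-7 M

Tl2S(s) ⇌ 2 Tl^+(aq) + S^2-(aq)
Ksp = [Tl^+]^2[S^2-]
With molar solubility s: [Tl^+] = 2s, [S^2-] = s.
Ksp = (2s)^2s = 4s^3
s = (5.69 × 10^-21 / 4)^(1/3) = 1.125 x 10^-7 M
[Tl^+] = 2s = 2.25 x 10^-7 M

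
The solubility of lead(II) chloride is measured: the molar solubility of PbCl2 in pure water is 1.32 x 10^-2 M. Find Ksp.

9.20 × 10^-6

PbCl2(s) ⇌ Pb^2+ + 2 Cl^-
With molar solubility s: [Pb^2+] = s, [Cl^-] = 2s.
Ksp = [Pb^2+][Cl^-]^2
So Ksp = s × (2s)^2 = 4s^3
With s = 1.32 × 10^-2: Ksp = 9.20 × 10^-6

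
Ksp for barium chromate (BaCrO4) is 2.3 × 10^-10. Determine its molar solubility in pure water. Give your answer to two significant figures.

BaCrO4(s) ⇌ Ba^2+(aq) + CrO4^2-(aq)
Ksp = [Ba^2+][CrO4^2-]
Let s = molar solubility. Then [Ba^2+] = s and [CrO4^2-] = s.
Ksp = s × s = s^2
s = (2.3 × 10^-10)^(1/2) = 1.5 × 10^-5 M

s = 1.5 x 10^-5 M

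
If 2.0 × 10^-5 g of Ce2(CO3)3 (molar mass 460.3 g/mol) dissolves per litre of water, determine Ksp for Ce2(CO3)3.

Molar solubility s = (2.0 x 10^-5 g/L) / (460.3 g/mol) = 4.34 x 10^-8 M.
Ce2(CO3)3(s) <=> 2 Ce^3+(aq) + 3 CO3^2-(aq)
Let s = molar solubility. Then [Ce^3+] = 2s and [CO3^2-] = 3s.
Ksp = [Ce^3+]^2[CO3^2-]^3
So Ksp = (2s)^2 × (3s)^3 = 108s^5
With s = 4.34 x 10^-8: Ksp = 1.7 x 10^-35

Ksp ≈ 1.7 × 10^-35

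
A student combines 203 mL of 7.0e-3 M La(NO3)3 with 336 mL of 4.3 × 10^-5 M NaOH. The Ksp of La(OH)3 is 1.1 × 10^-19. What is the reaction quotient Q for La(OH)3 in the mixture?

Q ≈ 5.1 x 10^-17

Total volume = 203 + 336 = 539 mL.
[La^3+] = 7.0 x 10^-3 × (203/539) = 2.64 × 10^-3 M
[OH^-] = 4.3 x 10^-5 × (336/539) = 2.68 x 10^-5 M
La(OH)3(s) ⇌ La^3+(aq) + 3 OH^-(aq), so Q = [La^3+][OH^-]^3
Q = (2.64 × 10^-3)(2.68 x 10^-5)^3 = 5.1 × 10^-17
Q > Ksp, so La(OH)3 will precipitate.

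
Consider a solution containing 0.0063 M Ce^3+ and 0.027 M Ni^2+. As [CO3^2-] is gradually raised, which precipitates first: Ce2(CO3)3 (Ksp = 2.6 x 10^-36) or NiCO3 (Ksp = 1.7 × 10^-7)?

Each salt begins to precipitate when Q = Ksp, i.e. when [CO3^2-] reaches its threshold.
For Ce2(CO3)3: 2.6 x 10^-36 = (0.0063)^2 × [CO3^2-]^3  ⇒  [CO3^2-] = 4.0 × 10^-11 M.
For NiCO3: 1.7 × 10^-7 = 0.027 × [CO3^2-]  ⇒  [CO3^2-] = 6.3 x 10^-6 M.
The salt with the lower threshold [CO3^2-] precipitates first: Ce2(CO3)3.

Ce2(CO3)3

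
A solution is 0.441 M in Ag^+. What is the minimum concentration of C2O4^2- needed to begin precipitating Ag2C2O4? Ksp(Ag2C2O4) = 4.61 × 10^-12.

[C2O4^2-] = 2.37e-11 M

Ag2C2O4(s) ⇌ 2 Ag^+(aq) + C2O4^2-(aq)
Ksp = [Ag^+]^2[C2O4^2-]
Precipitation begins when Q = Ksp. With [Ag^+] = 0.441 M:
4.61 × 10^-12 = (0.441)^2 × [C2O4^2-]
[C2O4^2-] = (4.61 × 10^-12 / 1.945 × 10^-1) = 2.37 × 10^-11 M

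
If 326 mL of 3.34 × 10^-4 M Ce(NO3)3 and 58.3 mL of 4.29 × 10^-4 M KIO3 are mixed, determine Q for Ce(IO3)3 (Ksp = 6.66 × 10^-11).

7.81 × 10^-17

Total volume = 326 + 58.3 = 384.3 mL.
[Ce^3+] = 3.34 × 10^-4 × (326/384.3) = 2.833 × 10^-4 M
[IO3^-] = 4.29 x 10^-4 × (58.3/384.3) = 6.508 × 10^-5 M
Ce(IO3)3(s) ⇌ Ce^3+ + 3 IO3^-, so Q = [Ce^3+][IO3^-]^3
Q = (2.833 × 10^-4)(6.508 × 10^-5)^3 = 7.81 × 10^-17
Q < Ksp, so no precipitate of Ce(IO3)3 forms.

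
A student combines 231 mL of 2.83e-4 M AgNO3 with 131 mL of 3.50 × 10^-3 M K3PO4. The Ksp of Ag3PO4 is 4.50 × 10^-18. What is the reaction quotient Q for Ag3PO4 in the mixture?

Q ≈ 7.46e-15

Total volume = 231 + 131 = 362 mL.
[Ag^+] = 2.83 × 10^-4 × (231/362) = 1.806 × 10^-4 M
[PO4^3-] = 3.50 × 10^-3 × (131/362) = 1.267 × 10^-3 M
Ag3PO4(s) ⇌ 3 Ag^+(aq) + PO4^3-(aq), so Q = [Ag^+]^3[PO4^3-]
Q = (1.806 × 10^-4)^3(1.267 x 10^-3) = 7.46 × 10^-15
Q > Ksp, so Ag3PO4 will precipitate.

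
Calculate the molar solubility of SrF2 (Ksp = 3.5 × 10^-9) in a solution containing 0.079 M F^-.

s ≈ 5.6 × 10^-7 M

SrF2(s) <=> Sr^2+(aq) + 2 F^-(aq)
Ksp = [Sr^2+][F^-]^2
If s mol/L dissolves here, [Sr^2+] = s, [F^-] = 0.079 + 2s ≈ 0.079 (common-ion effect: F^- is already 0.079 M).
Ksp ≈ s × (0.079)^2
s = 5.6 × 10^-7 M
Check: 2s = 1.1 × 10^-6 ≪ 0.079, so the approximation is valid.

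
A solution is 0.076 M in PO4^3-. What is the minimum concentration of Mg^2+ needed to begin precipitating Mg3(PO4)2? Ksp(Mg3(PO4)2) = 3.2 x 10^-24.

[Mg^2+] ≈ 8.2 × 10^-8 M

Mg3(PO4)2(s) ⇌ 3 Mg^2+(aq) + 2 PO4^3-(aq)
Ksp = [Mg^2+]^3[PO4^3-]^2
Precipitation begins when Q = Ksp. With [PO4^3-] = 0.076 M:
3.2 x 10^-24 = (0.076)^2 × [Mg^2+]^3
[Mg^2+] = (3.2 x 10^-24 / 5.78 × 10^-3)^(1/3) = 8.2 x 10^-8 M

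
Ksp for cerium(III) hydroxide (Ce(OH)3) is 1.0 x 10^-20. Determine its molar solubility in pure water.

Ce(OH)3(s) ⇌ Ce^3+ + 3 OH^-
Ksp = [Ce^3+][OH^-]^3
Let s = molar solubility. Then [Ce^3+] = s and [OH^-] = 3s.
Substituting: Ksp = s(3s)^3 = 27s^4
s = (1.0 x 10^-20 / 27)^(1/4) = 4.4 × 10^-6 M

s = 4.4e-6 M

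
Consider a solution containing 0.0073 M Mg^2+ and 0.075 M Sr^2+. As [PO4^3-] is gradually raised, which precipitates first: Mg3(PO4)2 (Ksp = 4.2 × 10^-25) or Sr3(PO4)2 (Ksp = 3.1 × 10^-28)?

Each salt begins to precipitate when Q = Ksp, i.e. when [PO4^3-] reaches its threshold.
For Mg3(PO4)2: 4.2 × 10^-25 = (0.0073)^3 × [PO4^3-]^2  ⇒  [PO4^3-] = 1.0 x 10^-9 M.
For Sr3(PO4)2: 3.1 × 10^-28 = (0.075)^3 × [PO4^3-]^2  ⇒  [PO4^3-] = 8.6 x 10^-13 M.
The salt with the lower threshold [PO4^3-] precipitates first: Sr3(PO4)2.

Sr3(PO4)2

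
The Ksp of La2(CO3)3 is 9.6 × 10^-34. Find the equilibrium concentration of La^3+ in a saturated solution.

La2(CO3)3(s) <=> 2 La^3+(aq) + 3 CO3^2-(aq)
Ksp = [La^3+]^2[CO3^2-]^3
Let s = molar solubility. Then [La^3+] = 2s and [CO3^2-] = 3s.
Substituting: Ksp = (2s)^2(3s)^3 = 108s^5
s = (9.6 × 10^-34 / 108)^(1/5) = 9.77 × 10^-8 M
[La^3+] = 2s = 2.0 × 10^-7 M

[La^3+] = 2.0e-7 M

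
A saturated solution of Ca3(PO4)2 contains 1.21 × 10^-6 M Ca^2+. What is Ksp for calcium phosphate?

Ksp ≈ 1.15e-30

Ca3(PO4)2(s) ⇌ 3 Ca^2+(aq) + 2 PO4^3-(aq)
Stoichiometry gives [PO4^3-] = (2/3)[Ca^2+] = 8.067 × 10^-7 M.
Ksp = [Ca^2+]^3[PO4^3-]^2
Ksp = (1.21 × 10^-6)^3 × (8.067 x 10^-7)^2 = 1.15 × 10^-30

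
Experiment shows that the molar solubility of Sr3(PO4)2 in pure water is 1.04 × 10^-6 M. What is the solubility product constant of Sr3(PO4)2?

Sr3(PO4)2(s) ⇌ 3 Sr^2+ + 2 PO4^3-
If s mol/L of Sr3(PO4)2 dissolves, [Sr^2+] = 3s and [PO4^3-] = 2s.
Ksp = [Sr^2+]^3[PO4^3-]^2
Substituting: Ksp = (3s)^3(2s)^2 = 108s^5
Ksp = 108 × (1.04 x 10^-6)^5 = 1.31 × 10^-28

Ksp = 1.31 x 10^-28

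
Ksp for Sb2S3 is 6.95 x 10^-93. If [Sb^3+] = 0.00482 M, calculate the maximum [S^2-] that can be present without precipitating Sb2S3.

Sb2S3(s) ⇌ 2 Sb^3+(aq) + 3 S^2-(aq)
Ksp = [Sb^3+]^2[S^2-]^3
Precipitation begins when Q = Ksp. With [Sb^3+] = 0.00482 M:
6.95 x 10^-93 = (0.00482)^2 × [S^2-]^3
[S^2-] = (6.95 x 10^-93 / 2.323 × 10^-5)^(1/3) = 6.69 × 10^-30 M

[S^2-] ≈ 6.69 × 10^-30 M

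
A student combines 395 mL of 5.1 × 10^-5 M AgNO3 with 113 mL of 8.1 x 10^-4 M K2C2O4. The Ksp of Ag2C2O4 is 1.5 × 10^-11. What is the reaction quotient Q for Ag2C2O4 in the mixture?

Q ≈ 2.8 × 10^-13

Total volume = 395 + 113 = 508 mL.
[Ag^+] = 5.1 × 10^-5 × (395/508) = 3.97 x 10^-5 M
[C2O4^2-] = 8.1 × 10^-4 × (113/508) = 1.80 × 10^-4 M
Ag2C2O4(s) ⇌ 2 Ag^+ + C2O4^2-, so Q = [Ag^+]^2[C2O4^2-]
Q = (3.97 x 10^-5)^2(1.80 × 10^-4) = 2.8 × 10^-13
Q < Ksp, so no precipitate of Ag2C2O4 forms.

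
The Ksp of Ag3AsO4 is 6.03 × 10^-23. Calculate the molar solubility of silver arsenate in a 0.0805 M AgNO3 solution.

1.16 × 10^-19 M

Ag3AsO4(s) ⇌ 3 Ag^+(aq) + AsO4^3-(aq)
Ksp = [Ag^+]^3[AsO4^3-]
Let s be the molar solubility in this solution. [Ag^+] = 0.0805 + 3s ≈ 0.0805, [AsO4^3-] = s (since Ag^+ from AgNO3 dominates).
Ksp ≈ (0.0805)^3 × s
s = 1.16 × 10^-19 M
Check: 3s = 3.5 x 10^-19 ≪ 0.0805, so the approximation is valid.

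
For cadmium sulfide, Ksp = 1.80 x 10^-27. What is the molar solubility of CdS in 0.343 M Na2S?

CdS(s) ⇌ Cd^2+(aq) + S^2-(aq)
Ksp = [Cd^2+][S^2-]
Let s = moles of CdS that dissolve per litre. [Cd^2+] = s, [S^2-] = 0.343 + s ≈ 0.343 (since S^2- from Na2S dominates).
Ksp ≈ s × 0.343
s = 5.25 × 10^-27 M
Check: s = 5.2 × 10^-27 ≪ 0.343, so the approximation is valid.

5.25e-27 M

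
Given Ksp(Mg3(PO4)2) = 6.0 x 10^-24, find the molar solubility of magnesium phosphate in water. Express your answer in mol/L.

Mg3(PO4)2(s) ⇌ 3 Mg^2+(aq) + 2 PO4^3-(aq)
Ksp = [Mg^2+]^3[PO4^3-]^2
Let s = molar solubility. Then [Mg^2+] = 3s and [PO4^3-] = 2s.
Ksp = (3s)^3(2s)^2 = 108s^5
Solving, s = (6.0 x 10^-24/108)^(1/5) = 8.9 × 10^-6 M

8.9e-6 M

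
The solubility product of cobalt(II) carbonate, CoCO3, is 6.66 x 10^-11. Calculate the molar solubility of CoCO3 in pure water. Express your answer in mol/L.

CoCO3(s) ⇌ Co^2+ + CO3^2-
Ksp = [Co^2+][CO3^2-]
If s mol/L of CoCO3 dissolves, [Co^2+] = s and [CO3^2-] = s.
Ksp = s × s = s^2
s = √(6.66 x 10^-11) = 8.16 × 10^-6 M

8.16e-6 M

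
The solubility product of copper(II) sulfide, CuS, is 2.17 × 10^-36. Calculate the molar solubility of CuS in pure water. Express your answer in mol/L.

s ≈ 1.47 x 10^-18 M

CuS(s) ⇌ Cu^2+ + S^2-
Ksp = [Cu^2+][S^2-]
With molar solubility s: [Cu^2+] = s, [S^2-] = s.
Ksp = s × s = s^2
s = (2.17 × 10^-36)^(1/2) = 1.47 × 10^-18 M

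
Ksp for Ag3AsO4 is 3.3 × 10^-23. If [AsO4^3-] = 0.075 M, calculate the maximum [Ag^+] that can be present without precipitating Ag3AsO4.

[Ag^+] = 7.6e-8 M

Ag3AsO4(s) <=> 3 Ag^+ + AsO4^3-
Ksp = [Ag^+]^3[AsO4^3-]
Precipitation begins when Q = Ksp. With [AsO4^3-] = 0.075 M:
3.3 × 10^-23 = (0.075) × [Ag^+]^3
[Ag^+] = (3.3 × 10^-23 / 7.5 × 10^-2)^(1/3) = 7.6 × 10^-8 M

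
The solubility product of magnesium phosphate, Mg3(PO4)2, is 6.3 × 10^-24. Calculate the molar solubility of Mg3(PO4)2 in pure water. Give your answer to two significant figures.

s ≈ 9.0 × 10^-6 M

Mg3(PO4)2(s) ⇌ 3 Mg^2+ + 2 PO4^3-
Ksp = [Mg^2+]^3[PO4^3-]^2
For each mole of Mg3(PO4)2 that dissolves: [Mg^2+] = 3s, [PO4^3-] = 2s.
Ksp = (3s)^3(2s)^2 = 108s^5
Solving, s = (6.3 × 10^-24/108)^(1/5) = 9.0 × 10^-6 M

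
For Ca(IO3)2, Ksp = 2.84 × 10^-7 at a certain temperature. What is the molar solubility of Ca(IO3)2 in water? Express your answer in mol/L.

Ca(IO3)2(s) ⇌ Ca^2+(aq) + 2 IO3^-(aq)
Ksp = [Ca^2+][IO3^-]^2
With molar solubility s: [Ca^2+] = s, [IO3^-] = 2s.
Substituting: Ksp = s(2s)^2 = 4s^3
Solving, s = (2.84 × 10^-7/4)^(1/3) = 4.14 × 10^-3 M

s ≈ 4.14 x 10^-3 M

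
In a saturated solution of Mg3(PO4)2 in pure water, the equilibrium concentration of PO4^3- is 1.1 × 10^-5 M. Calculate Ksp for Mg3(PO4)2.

Ksp ≈ 5.4 × 10^-25

Mg3(PO4)2(s) ⇌ 3 Mg^2+(aq) + 2 PO4^3-(aq)
Stoichiometry gives [Mg^2+] = (3/2)[PO4^3-] = 1.65 × 10^-5 M.
Ksp = [Mg^2+]^3[PO4^3-]^2
Ksp = (1.65 × 10^-5)^3 × (1.1 × 10^-5)^2 = 5.4 × 10^-25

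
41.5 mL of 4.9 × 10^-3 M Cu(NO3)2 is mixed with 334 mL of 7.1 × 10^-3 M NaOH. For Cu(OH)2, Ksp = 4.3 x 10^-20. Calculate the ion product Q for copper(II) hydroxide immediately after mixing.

Total volume = 41.5 + 334 = 375.5 mL.
[Cu^2+] = 4.9 × 10^-3 × (41.5/375.5) = 5.42 × 10^-4 M
[OH^-] = 7.1 x 10^-3 × (334/375.5) = 6.32 × 10^-3 M
Cu(OH)2(s) ⇌ Cu^2+(aq) + 2 OH^-(aq), so Q = [Cu^2+][OH^-]^2
Q = (5.42 × 10^-4)(6.32 x 10^-3)^2 = 2.2 × 10^-8
Q > Ksp, so Cu(OH)2 will precipitate.

2.2 × 10^-8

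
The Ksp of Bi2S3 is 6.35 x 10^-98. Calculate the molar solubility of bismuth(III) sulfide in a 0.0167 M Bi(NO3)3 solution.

Bi2S3(s) <=> 2 Bi^3+(aq) + 3 S^2-(aq)
Ksp = [Bi^3+]^2[S^2-]^3
Let s be the molar solubility in this solution. [Bi^3+] = 0.0167 + 2s ≈ 0.0167, [S^2-] = 3s (Ksp is small, so little additional dissolves).
Ksp ≈ (0.0167)^2 × (3s)^3
s = 2.04 × 10^-32 M
Check: 2s = 4.1 x 10^-32 ≪ 0.0167, so the approximation is valid.

s = 2.04 x 10^-32 M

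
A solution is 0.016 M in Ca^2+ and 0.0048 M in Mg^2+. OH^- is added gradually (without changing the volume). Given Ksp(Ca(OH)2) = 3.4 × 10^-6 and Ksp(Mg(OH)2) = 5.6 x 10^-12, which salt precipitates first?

Each salt begins to precipitate when Q = Ksp, i.e. when [OH^-] reaches its threshold.
For Ca(OH)2: 3.4 × 10^-6 = 0.016 × [OH^-]^2  ⇒  [OH^-] = 1.5 x 10^-2 M.
For Mg(OH)2: 5.6 x 10^-12 = 0.0048 × [OH^-]^2  ⇒  [OH^-] = 3.4 × 10^-5 M.
The salt with the lower threshold [OH^-] precipitates first: Mg(OH)2.

Mg(OH)2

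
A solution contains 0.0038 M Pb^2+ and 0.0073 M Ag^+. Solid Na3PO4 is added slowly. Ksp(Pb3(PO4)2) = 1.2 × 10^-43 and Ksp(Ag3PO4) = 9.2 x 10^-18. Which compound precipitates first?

Precipitation of each salt starts when its ion product equals its Ksp.
For Pb3(PO4)2: 1.2 × 10^-43 = (0.0038)^3 × [PO4^3-]^2  ⇒  [PO4^3-] = 1.5 × 10^-18 M.
For Ag3PO4: 9.2 x 10^-18 = (0.0073)^3 × [PO4^3-]  ⇒  [PO4^3-] = 2.4 × 10^-11 M.
The salt with the lower threshold [PO4^3-] precipitates first: Pb3(PO4)2.

Pb3(PO4)2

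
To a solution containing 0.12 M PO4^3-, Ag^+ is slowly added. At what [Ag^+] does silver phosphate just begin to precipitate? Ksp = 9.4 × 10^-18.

4.3 × 10^-6 M

Ag3PO4(s) ⇌ 3 Ag^+ + PO4^3-
Ksp = [Ag^+]^3[PO4^3-]
Precipitation begins when Q = Ksp. With [PO4^3-] = 0.12 M:
9.4 × 10^-18 = (0.12) × [Ag^+]^3
[Ag^+] = (9.4 × 10^-18 / 1.2 x 10^-1)^(1/3) = 4.3 × 10^-6 M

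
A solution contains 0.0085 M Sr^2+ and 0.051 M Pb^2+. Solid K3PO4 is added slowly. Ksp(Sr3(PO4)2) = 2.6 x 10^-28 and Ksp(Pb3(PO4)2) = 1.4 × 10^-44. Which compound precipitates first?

Pb3(PO4)2

Each salt begins to precipitate when Q = Ksp, i.e. when [PO4^3-] reaches its threshold.
For Sr3(PO4)2: 2.6 x 10^-28 = (0.0085)^3 × [PO4^3-]^2  ⇒  [PO4^3-] = 2.1 x 10^-11 M.
For Pb3(PO4)2: 1.4 × 10^-44 = (0.051)^3 × [PO4^3-]^2  ⇒  [PO4^3-] = 1.0 x 10^-20 M.
The salt with the lower threshold [PO4^3-] precipitates first: Pb3(PO4)2.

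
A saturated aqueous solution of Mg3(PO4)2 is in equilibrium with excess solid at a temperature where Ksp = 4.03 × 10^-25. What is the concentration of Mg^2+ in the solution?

[Mg^2+] = 1.55e-5 M

Mg3(PO4)2(s) ⇌ 3 Mg^2+(aq) + 2 PO4^3-(aq)
Ksp = [Mg^2+]^3[PO4^3-]^2
For each mole of Mg3(PO4)2 that dissolves: [Mg^2+] = 3s, [PO4^3-] = 2s.
Substituting: Ksp = (3s)^3(2s)^2 = 108s^5
s^5 = 4.03 × 10^-25 / 108, so s = 5.181 × 10^-6 M
[Mg^2+] = 3s = 1.55 × 10^-5 M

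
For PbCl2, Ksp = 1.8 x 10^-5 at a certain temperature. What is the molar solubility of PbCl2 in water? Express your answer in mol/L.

s = 1.7 x 10^-2 M

PbCl2(s) ⇌ Pb^2+ + 2 Cl^-
Ksp = [Pb^2+][Cl^-]^2
For each mole of PbCl2 that dissolves: [Pb^2+] = s, [Cl^-] = 2s.
So Ksp = s × (2s)^2 = 4s^3
s = (1.8 x 10^-5 / 4)^(1/3) = 1.7 × 10^-2 M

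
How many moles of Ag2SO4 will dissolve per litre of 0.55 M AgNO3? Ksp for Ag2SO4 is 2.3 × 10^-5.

s ≈ 7.6e-5 M

Ag2SO4(s) <=> 2 Ag^+ + SO4^2-
Ksp = [Ag^+]^2[SO4^2-]
If s mol/L dissolves here, [Ag^+] = 0.55 + 2s ≈ 0.55, [SO4^2-] = s (since Ag^+ from AgNO3 dominates).
Ksp ≈ (0.55)^2 × s
s = 7.6 × 10^-5 M
Check: 2s = 1.5 × 10^-4 ≪ 0.55, so the approximation is valid.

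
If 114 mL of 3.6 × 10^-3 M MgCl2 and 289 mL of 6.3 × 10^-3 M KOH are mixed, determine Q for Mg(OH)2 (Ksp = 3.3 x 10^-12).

Q = 2.1 x 10^-8

Total volume = 114 + 289 = 403 mL.
[Mg^2+] = 3.6 × 10^-3 × (114/403) = 1.02 x 10^-3 M
[OH^-] = 6.3 x 10^-3 × (289/403) = 4.52 x 10^-3 M
Mg(OH)2(s) <=> Mg^2+(aq) + 2 OH^-(aq), so Q = [Mg^2+][OH^-]^2
Q = (1.02 x 10^-3)(4.52 × 10^-3)^2 = 2.1 × 10^-8
Q > Ksp, so Mg(OH)2 will precipitate.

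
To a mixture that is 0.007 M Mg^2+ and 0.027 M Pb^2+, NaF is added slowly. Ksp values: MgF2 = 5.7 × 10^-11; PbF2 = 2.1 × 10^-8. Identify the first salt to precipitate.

MgF2

Precipitation of each salt starts when its ion product equals its Ksp.
For MgF2: 5.7 × 10^-11 = 0.007 × [F^-]^2  ⇒  [F^-] = 9.0 × 10^-5 M.
For PbF2: 2.1 × 10^-8 = 0.027 × [F^-]^2  ⇒  [F^-] = 8.8 x 10^-4 M.
The salt with the lower threshold [F^-] precipitates first: MgF2.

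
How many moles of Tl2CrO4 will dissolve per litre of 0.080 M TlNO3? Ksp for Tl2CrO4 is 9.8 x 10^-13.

Tl2CrO4(s) <=> 2 Tl^+ + CrO4^2-
Ksp = [Tl^+]^2[CrO4^2-]
Let s = moles of Tl2CrO4 that dissolve per litre. [Tl^+] = 0.080 + 2s ≈ 0.080, [CrO4^2-] = s (common-ion effect: Tl^+ is already 0.080 M).
Ksp ≈ (0.080)^2 × s
s = 1.5 × 10^-10 M
Check: 2s = 3.1 x 10^-10 ≪ 0.080, so the approximation is valid.

s ≈ 1.5e-10 M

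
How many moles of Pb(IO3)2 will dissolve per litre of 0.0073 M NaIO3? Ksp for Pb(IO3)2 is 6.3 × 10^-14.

Pb(IO3)2(s) ⇌ Pb^2+(aq) + 2 IO3^-(aq)
Ksp = [Pb^2+][IO3^-]^2
If s mol/L dissolves here, [Pb^2+] = s, [IO3^-] = 0.0073 + 2s ≈ 0.0073 (common-ion effect: IO3^- is already 0.0073 M).
Ksp ≈ s × (0.0073)^2
s = 1.2 x 10^-9 M
Check: 2s = 2.4 × 10^-9 ≪ 0.0073, so the approximation is valid.

s = 1.2 x 10^-9 M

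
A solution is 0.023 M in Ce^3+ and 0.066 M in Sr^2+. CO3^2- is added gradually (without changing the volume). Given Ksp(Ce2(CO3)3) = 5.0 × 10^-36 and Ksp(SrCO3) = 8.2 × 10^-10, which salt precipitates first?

Precipitation of each salt starts when its ion product equals its Ksp.
For Ce2(CO3)3: 5.0 × 10^-36 = (0.023)^2 × [CO3^2-]^3  ⇒  [CO3^2-] = 2.1 x 10^-11 M.
For SrCO3: 8.2 × 10^-10 = 0.066 × [CO3^2-]  ⇒  [CO3^2-] = 1.2 x 10^-8 M.
The salt with the lower threshold [CO3^2-] precipitates first: Ce2(CO3)3.

Ce2(CO3)3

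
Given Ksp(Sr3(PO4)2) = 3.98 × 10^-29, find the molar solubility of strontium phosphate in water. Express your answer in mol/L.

8.19e-7 M

Sr3(PO4)2(s) ⇌ 3 Sr^2+(aq) + 2 PO4^3-(aq)
Ksp = [Sr^2+]^3[PO4^3-]^2
Let s = molar solubility. Then [Sr^2+] = 3s and [PO4^3-] = 2s.
Substituting: Ksp = (3s)^3(2s)^2 = 108s^5
Solving, s = (3.98 × 10^-29/108)^(1/5) = 8.19 x 10^-7 M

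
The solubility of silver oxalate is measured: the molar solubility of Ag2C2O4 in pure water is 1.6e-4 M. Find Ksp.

Ksp = 1.6 × 10^-11

Ag2C2O4(s) ⇌ 2 Ag^+(aq) + C2O4^2-(aq)
With molar solubility s: [Ag^+] = 2s, [C2O4^2-] = s.
Ksp = [Ag^+]^2[C2O4^2-]
Substituting: Ksp = (2s)^2s = 4s^3
With s = 1.6 x 10^-4: Ksp = 1.6 × 10^-11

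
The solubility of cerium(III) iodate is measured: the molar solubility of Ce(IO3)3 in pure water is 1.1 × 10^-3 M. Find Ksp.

Ksp ≈ 4.0e-11

Ce(IO3)3(s) ⇌ Ce^3+ + 3 IO3^-
If s mol/L of Ce(IO3)3 dissolves, [Ce^3+] = s and [IO3^-] = 3s.
Ksp = [Ce^3+][IO3^-]^3
Substituting: Ksp = s(3s)^3 = 27s^4
With s = 1.1 × 10^-3: Ksp = 4.0 × 10^-11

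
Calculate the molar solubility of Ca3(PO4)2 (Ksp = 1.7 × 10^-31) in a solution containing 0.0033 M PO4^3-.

s ≈ 8.3e-10 M

Ca3(PO4)2(s) ⇌ 3 Ca^2+(aq) + 2 PO4^3-(aq)
Ksp = [Ca^2+]^3[PO4^3-]^2
Let s be the molar solubility in this solution. [Ca^2+] = 3s, [PO4^3-] = 0.0033 + 2s ≈ 0.0033 (common-ion effect: PO4^3- is already 0.0033 M).
Ksp ≈ (3s)^3 × (0.0033)^2
s = 8.3 × 10^-10 M
Check: 2s = 1.7 × 10^-9 ≪ 0.0033, so the approximation is valid.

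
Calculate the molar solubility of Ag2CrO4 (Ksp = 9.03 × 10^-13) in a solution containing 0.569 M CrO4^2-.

Ag2CrO4(s) ⇌ 2 Ag^+(aq) + CrO4^2-(aq)
Ksp = [Ag^+]^2[CrO4^2-]
If s mol/L dissolves here, [Ag^+] = 2s, [CrO4^2-] = 0.569 + s ≈ 0.569 (Ksp is small, so little additional dissolves).
Ksp ≈ (2s)^2 × 0.569
s = 6.30 x 10^-7 M
Check: s = 6.3 × 10^-7 ≪ 0.569, so the approximation is valid.

s ≈ 6.30e-7 M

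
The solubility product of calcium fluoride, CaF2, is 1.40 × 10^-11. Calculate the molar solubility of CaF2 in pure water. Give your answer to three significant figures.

s ≈ 1.52 x 10^-4 M

CaF2(s) ⇌ Ca^2+(aq) + 2 F^-(aq)
Ksp = [Ca^2+][F^-]^2
For each mole of CaF2 that dissolves: [Ca^2+] = s, [F^-] = 2s.
Substituting: Ksp = s(2s)^2 = 4s^3
Solving, s = (1.40 × 10^-11/4)^(1/3) = 1.52 × 10^-4 M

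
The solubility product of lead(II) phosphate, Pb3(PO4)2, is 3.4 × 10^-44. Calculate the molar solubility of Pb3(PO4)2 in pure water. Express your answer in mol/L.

Pb3(PO4)2(s) <=> 3 Pb^2+(aq) + 2 PO4^3-(aq)
Ksp = [Pb^2+]^3[PO4^3-]^2
If s mol/L of Pb3(PO4)2 dissolves, [Pb^2+] = 3s and [PO4^3-] = 2s.
Substituting: Ksp = (3s)^3(2s)^2 = 108s^5
s = (3.4 × 10^-44 / 108)^(1/5) = 7.9 × 10^-10 M

s ≈ 7.9 × 10^-10 M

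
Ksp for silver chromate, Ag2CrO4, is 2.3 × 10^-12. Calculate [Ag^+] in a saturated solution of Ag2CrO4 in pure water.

1.7 x 10^-4 M

Ag2CrO4(s) <=> 2 Ag^+(aq) + CrO4^2-(aq)
Ksp = [Ag^+]^2[CrO4^2-]
Let s = molar solubility. Then [Ag^+] = 2s and [CrO4^2-] = s.
So Ksp = (2s)^2 × s = 4s^3
s = (2.3 × 10^-12 / 4)^(1/3) = 8.32 × 10^-5 M
[Ag^+] = 2s = 1.7 × 10^-4 M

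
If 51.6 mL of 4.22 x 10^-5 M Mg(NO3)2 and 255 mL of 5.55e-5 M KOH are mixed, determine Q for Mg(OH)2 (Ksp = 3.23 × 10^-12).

Total volume = 51.6 + 255 = 306.6 mL.
[Mg^2+] = 4.22 × 10^-5 × (51.6/306.6) = 7.102 x 10^-6 M
[OH^-] = 5.55 × 10^-5 × (255/306.6) = 4.616 × 10^-5 M
Mg(OH)2(s) ⇌ Mg^2+(aq) + 2 OH^-(aq), so Q = [Mg^2+][OH^-]^2
Q = (7.102 × 10^-6)(4.616 x 10^-5)^2 = 1.51 × 10^-14
Q < Ksp, so no precipitate of Mg(OH)2 forms.

Q ≈ 1.51e-14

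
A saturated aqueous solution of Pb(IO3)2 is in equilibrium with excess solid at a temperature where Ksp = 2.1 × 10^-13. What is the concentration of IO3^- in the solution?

7.5 x 10^-5 M

Pb(IO3)2(s) ⇌ Pb^2+ + 2 IO3^-
Ksp = [Pb^2+][IO3^-]^2
Let s = molar solubility. Then [Pb^2+] = s and [IO3^-] = 2s.
So Ksp = s × (2s)^2 = 4s^3
s^3 = 2.1 × 10^-13 / 4, so s = 3.74 x 10^-5 M
[IO3^-] = 2s = 7.5 × 10^-5 M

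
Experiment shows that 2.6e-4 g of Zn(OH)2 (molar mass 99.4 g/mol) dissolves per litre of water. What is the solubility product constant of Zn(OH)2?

Molar solubility s = (2.6 x 10^-4 g/L) / (99.4 g/mol) = 2.62 × 10^-6 M.
Zn(OH)2(s) <=> Zn^2+ + 2 OH^-
If s mol/L of Zn(OH)2 dissolves, [Zn^2+] = s and [OH^-] = 2s.
Ksp = [Zn^2+][OH^-]^2
Substituting: Ksp = s(2s)^2 = 4s^3
With s = 2.62 × 10^-6: Ksp = 7.2 × 10^-17

Ksp ≈ 7.2e-17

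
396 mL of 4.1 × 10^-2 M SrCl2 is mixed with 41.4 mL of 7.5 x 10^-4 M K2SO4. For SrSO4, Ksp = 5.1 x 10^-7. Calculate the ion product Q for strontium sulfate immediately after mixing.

Total volume = 396 + 41.4 = 437.4 mL.
[Sr^2+] = 4.1 × 10^-2 × (396/437.4) = 3.71 × 10^-2 M
[SO4^2-] = 7.5 × 10^-4 × (41.4/437.4) = 7.10 × 10^-5 M
SrSO4(s) <=> Sr^2+ + SO4^2-, so Q = [Sr^2+][SO4^2-]
Q = (3.71 × 10^-2)(7.10 x 10^-5) = 2.6 x 10^-6
Q > Ksp, so SrSO4 will precipitate.

Q ≈ 2.6e-6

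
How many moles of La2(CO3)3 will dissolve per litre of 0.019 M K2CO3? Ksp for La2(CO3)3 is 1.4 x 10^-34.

s ≈ 2.3e-15 M

La2(CO3)3(s) <=> 2 La^3+ + 3 CO3^2-
Ksp = [La^3+]^2[CO3^2-]^3
Let s be the molar solubility in this solution. [La^3+] = 2s, [CO3^2-] = 0.019 + 3s ≈ 0.019 (common-ion effect: CO3^2- is already 0.019 M).
Ksp ≈ (2s)^2 × (0.019)^3
s = 2.3 × 10^-15 M
Check: 3s = 6.8 x 10^-15 ≪ 0.019, so the approximation is valid.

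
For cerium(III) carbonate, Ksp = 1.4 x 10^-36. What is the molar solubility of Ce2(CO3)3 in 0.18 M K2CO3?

s = 7.7 x 10^-18 M

Ce2(CO3)3(s) ⇌ 2 Ce^3+(aq) + 3 CO3^2-(aq)
Ksp = [Ce^3+]^2[CO3^2-]^3
Let s = moles of Ce2(CO3)3 that dissolve per litre. [Ce^3+] = 2s, [CO3^2-] = 0.18 + 3s ≈ 0.18 (since CO3^2- from K2CO3 dominates).
Ksp ≈ (2s)^2 × (0.18)^3
s = 7.7 × 10^-18 M
Check: 3s = 2.3 x 10^-17 ≪ 0.18, so the approximation is valid.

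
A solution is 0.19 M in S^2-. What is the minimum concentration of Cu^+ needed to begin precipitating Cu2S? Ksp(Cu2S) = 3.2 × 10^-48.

[Cu^+] = 4.1 x 10^-24 M

Cu2S(s) <=> 2 Cu^+ + S^2-
Ksp = [Cu^+]^2[S^2-]
Precipitation begins when Q = Ksp. With [S^2-] = 0.19 M:
3.2 × 10^-48 = (0.19) × [Cu^+]^2
[Cu^+] = (3.2 × 10^-48 / 1.9 x 10^-1)^(1/2) = 4.1 x 10^-24 M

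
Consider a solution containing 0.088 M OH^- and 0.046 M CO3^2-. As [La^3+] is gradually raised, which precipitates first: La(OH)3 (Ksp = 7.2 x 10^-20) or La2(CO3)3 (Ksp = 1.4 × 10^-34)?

La(OH)3

Each salt begins to precipitate when Q = Ksp, i.e. when [La^3+] reaches its threshold.
For La(OH)3: 7.2 x 10^-20 = (0.088)^3 × [La^3+]  ⇒  [La^3+] = 1.1 × 10^-16 M.
For La2(CO3)3: 1.4 × 10^-34 = (0.046)^3 × [La^3+]^2  ⇒  [La^3+] = 1.2 x 10^-15 M.
The salt with the lower threshold [La^3+] precipitates first: La(OH)3.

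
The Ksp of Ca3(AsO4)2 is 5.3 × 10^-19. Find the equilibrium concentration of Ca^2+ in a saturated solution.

[Ca^2+] ≈ 2.6e-4 M

Ca3(AsO4)2(s) <=> 3 Ca^2+ + 2 AsO4^3-
Ksp = [Ca^2+]^3[AsO4^3-]^2
For each mole of Ca3(AsO4)2 that dissolves: [Ca^2+] = 3s, [AsO4^3-] = 2s.
So Ksp = (3s)^3 × (2s)^2 = 108s^5
s^5 = 5.3 × 10^-19 / 108, so s = 8.67 × 10^-5 M
[Ca^2+] = 3s = 2.6 × 10^-4 M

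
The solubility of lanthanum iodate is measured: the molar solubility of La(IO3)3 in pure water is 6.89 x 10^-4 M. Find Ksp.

La(IO3)3(s) <=> La^3+ + 3 IO3^-
With molar solubility s: [La^3+] = s, [IO3^-] = 3s.
Ksp = [La^3+][IO3^-]^3
Ksp = s(3s)^3 = 27s^4
With s = 6.89 × 10^-4: Ksp = 6.08 × 10^-12

Ksp = 6.08 x 10^-12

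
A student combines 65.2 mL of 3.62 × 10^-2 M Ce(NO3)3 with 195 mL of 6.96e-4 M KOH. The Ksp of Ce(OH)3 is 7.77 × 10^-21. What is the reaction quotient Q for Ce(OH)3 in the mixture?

1.29 × 10^-12

Total volume = 65.2 + 195 = 260.2 mL.
[Ce^3+] = 3.62 × 10^-2 × (65.2/260.2) = 9.071 x 10^-3 M
[OH^-] = 6.96 × 10^-4 × (195/260.2) = 5.216 × 10^-4 M
Ce(OH)3(s) ⇌ Ce^3+(aq) + 3 OH^-(aq), so Q = [Ce^3+][OH^-]^3
Q = (9.071 × 10^-3)(5.216 × 10^-4)^3 = 1.29 × 10^-12
Q > Ksp, so Ce(OH)3 will precipitate.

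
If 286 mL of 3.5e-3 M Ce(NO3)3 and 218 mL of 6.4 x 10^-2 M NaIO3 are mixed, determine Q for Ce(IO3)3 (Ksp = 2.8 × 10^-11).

Q = 4.2 × 10^-8

Total volume = 286 + 218 = 504 mL.
[Ce^3+] = 3.5 x 10^-3 × (286/504) = 1.99 × 10^-3 M
[IO3^-] = 6.4 × 10^-2 × (218/504) = 2.77 x 10^-2 M
Ce(IO3)3(s) ⇌ Ce^3+ + 3 IO3^-, so Q = [Ce^3+][IO3^-]^3
Q = (1.99 × 10^-3)(2.77 × 10^-2)^3 = 4.2 x 10^-8
Q > Ksp, so Ce(IO3)3 will precipitate.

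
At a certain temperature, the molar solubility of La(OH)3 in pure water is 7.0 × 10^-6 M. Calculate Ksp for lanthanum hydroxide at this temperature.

La(OH)3(s) ⇌ La^3+(aq) + 3 OH^-(aq)
For each mole of La(OH)3 that dissolves: [La^3+] = s, [OH^-] = 3s.
Ksp = [La^3+][OH^-]^3
So Ksp = s × (3s)^3 = 27s^4
Ksp = 27 × (7.0 x 10^-6)^4 = 6.5 × 10^-20

6.5 × 10^-20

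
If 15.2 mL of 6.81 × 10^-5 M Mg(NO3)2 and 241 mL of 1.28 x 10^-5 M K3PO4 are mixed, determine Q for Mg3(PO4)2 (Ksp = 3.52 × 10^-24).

Total volume = 15.2 + 241 = 256.2 mL.
[Mg^2+] = 6.81 x 10^-5 × (15.2/256.2) = 4.040 × 10^-6 M
[PO4^3-] = 1.28 x 10^-5 × (241/256.2) = 1.204 × 10^-5 M
Mg3(PO4)2(s) <=> 3 Mg^2+(aq) + 2 PO4^3-(aq), so Q = [Mg^2+]^3[PO4^3-]^2
Q = (4.040 × 10^-6)^3(1.204 x 10^-5)^2 = 9.56 x 10^-27
Q < Ksp, so no precipitate of Mg3(PO4)2 forms.

Q = 9.56e-27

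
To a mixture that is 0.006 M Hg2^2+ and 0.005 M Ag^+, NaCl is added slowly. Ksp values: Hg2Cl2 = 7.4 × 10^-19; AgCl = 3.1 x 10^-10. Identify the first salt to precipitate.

Hg2Cl2

Precipitation of each salt starts when its ion product equals its Ksp.
For Hg2Cl2: 7.4 × 10^-19 = 0.006 × [Cl^-]^2  ⇒  [Cl^-] = 1.1 × 10^-8 M.
For AgCl: 3.1 x 10^-10 = 0.005 × [Cl^-]  ⇒  [Cl^-] = 6.2 × 10^-8 M.
The salt with the lower threshold [Cl^-] precipitates first: Hg2Cl2.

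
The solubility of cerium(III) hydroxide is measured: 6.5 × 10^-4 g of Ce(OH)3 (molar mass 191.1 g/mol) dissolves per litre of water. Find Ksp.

Ksp = 3.6e-21

Molar solubility s = (6.5 x 10^-4 g/L) / (191.1 g/mol) = 3.40 × 10^-6 M.
Ce(OH)3(s) <=> Ce^3+(aq) + 3 OH^-(aq)
If s mol/L of Ce(OH)3 dissolves, [Ce^3+] = s and [OH^-] = 3s.
Ksp = [Ce^3+][OH^-]^3
So Ksp = s × (3s)^3 = 27s^4
Ksp = 27 × (3.40 × 10^-6)^4 = 3.6 × 10^-21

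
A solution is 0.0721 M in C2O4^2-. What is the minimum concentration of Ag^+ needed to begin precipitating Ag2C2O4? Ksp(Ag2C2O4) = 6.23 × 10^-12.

Ag2C2O4(s) ⇌ 2 Ag^+(aq) + C2O4^2-(aq)
Ksp = [Ag^+]^2[C2O4^2-]
Precipitation begins when Q = Ksp. With [C2O4^2-] = 0.0721 M:
6.23 × 10^-12 = (0.0721) × [Ag^+]^2
[Ag^+] = (6.23 × 10^-12 / 7.21 × 10^-2)^(1/2) = 9.30 × 10^-6 M

[Ag^+] ≈ 9.30e-6 M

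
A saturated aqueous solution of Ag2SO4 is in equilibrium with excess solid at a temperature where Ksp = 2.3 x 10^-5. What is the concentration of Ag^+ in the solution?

[Ag^+] = 3.6e-2 M

Ag2SO4(s) ⇌ 2 Ag^+ + SO4^2-
Ksp = [Ag^+]^2[SO4^2-]
If s mol/L of Ag2SO4 dissolves, [Ag^+] = 2s and [SO4^2-] = s.
So Ksp = (2s)^2 × s = 4s^3
s = (2.3 x 10^-5 / 4)^(1/3) = 1.79 × 10^-2 M
[Ag^+] = 2s = 3.6 × 10^-2 M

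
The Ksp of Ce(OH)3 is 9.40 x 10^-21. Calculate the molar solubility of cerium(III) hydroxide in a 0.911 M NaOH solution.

s = 1.24 × 10^-20 M

Ce(OH)3(s) <=> Ce^3+ + 3 OH^-
Ksp = [Ce^3+][OH^-]^3
Let s be the molar solubility in this solution. [Ce^3+] = s, [OH^-] = 0.911 + 3s ≈ 0.911 (common-ion effect: OH^- is already 0.911 M).
Ksp ≈ s × (0.911)^3
s = 1.24 × 10^-20 M
Check: 3s = 3.7 x 10^-20 ≪ 0.911, so the approximation is valid.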